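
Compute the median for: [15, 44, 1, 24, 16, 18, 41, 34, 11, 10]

17

Step 1: Sort the data in ascending order: [1, 10, 11, 15, 16, 18, 24, 34, 41, 44]
Step 2: The number of values is n = 10.
Step 3: Since n is even, the median is the average of positions 5 and 6:
  Median = (16 + 18) / 2 = 17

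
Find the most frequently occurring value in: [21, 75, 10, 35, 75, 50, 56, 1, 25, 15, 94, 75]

75

Step 1: Count the frequency of each value:
  1: appears 1 time(s)
  10: appears 1 time(s)
  15: appears 1 time(s)
  21: appears 1 time(s)
  25: appears 1 time(s)
  35: appears 1 time(s)
  50: appears 1 time(s)
  56: appears 1 time(s)
  75: appears 3 time(s)
  94: appears 1 time(s)
Step 2: The value 75 appears most frequently (3 times).
Step 3: Mode = 75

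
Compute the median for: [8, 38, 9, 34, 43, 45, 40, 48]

39

Step 1: Sort the data in ascending order: [8, 9, 34, 38, 40, 43, 45, 48]
Step 2: The number of values is n = 8.
Step 3: Since n is even, the median is the average of positions 4 and 5:
  Median = (38 + 40) / 2 = 39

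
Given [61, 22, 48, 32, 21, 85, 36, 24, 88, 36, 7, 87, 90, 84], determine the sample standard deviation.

30.0685

Step 1: Compute the mean: 51.5
Step 2: Sum of squared deviations from the mean: 11753.5
Step 3: Sample variance = 11753.5 / 13 = 904.1154
Step 4: Standard deviation = sqrt(904.1154) = 30.0685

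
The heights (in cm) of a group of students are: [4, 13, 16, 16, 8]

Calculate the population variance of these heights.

22.24

Step 1: Compute the mean: (4 + 13 + 16 + 16 + 8) / 5 = 11.4
Step 2: Compute squared deviations from the mean:
  (4 - 11.4)^2 = 54.76
  (13 - 11.4)^2 = 2.56
  (16 - 11.4)^2 = 21.16
  (16 - 11.4)^2 = 21.16
  (8 - 11.4)^2 = 11.56
Step 3: Sum of squared deviations = 111.2
Step 4: Population variance = 111.2 / 5 = 22.24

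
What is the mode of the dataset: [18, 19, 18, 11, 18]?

18

Step 1: Count the frequency of each value:
  11: appears 1 time(s)
  18: appears 3 time(s)
  19: appears 1 time(s)
Step 2: The value 18 appears most frequently (3 times).
Step 3: Mode = 18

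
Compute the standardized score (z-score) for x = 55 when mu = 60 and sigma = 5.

-1

Step 1: Recall the z-score formula: z = (x - mu) / sigma
Step 2: Substitute values: z = (55 - 60) / 5
Step 3: z = -5 / 5 = -1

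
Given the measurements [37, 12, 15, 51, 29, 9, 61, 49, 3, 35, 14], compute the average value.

28.6364

Step 1: Sum all values: 37 + 12 + 15 + 51 + 29 + 9 + 61 + 49 + 3 + 35 + 14 = 315
Step 2: Count the number of values: n = 11
Step 3: Mean = sum / n = 315 / 11 = 28.6364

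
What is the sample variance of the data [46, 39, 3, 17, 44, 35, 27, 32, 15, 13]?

210.9889

Step 1: Compute the mean: (46 + 39 + 3 + 17 + 44 + 35 + 27 + 32 + 15 + 13) / 10 = 27.1
Step 2: Compute squared deviations from the mean:
  (46 - 27.1)^2 = 357.21
  (39 - 27.1)^2 = 141.61
  (3 - 27.1)^2 = 580.81
  (17 - 27.1)^2 = 102.01
  (44 - 27.1)^2 = 285.61
  (35 - 27.1)^2 = 62.41
  (27 - 27.1)^2 = 0.01
  (32 - 27.1)^2 = 24.01
  (15 - 27.1)^2 = 146.41
  (13 - 27.1)^2 = 198.81
Step 3: Sum of squared deviations = 1898.9
Step 4: Sample variance = 1898.9 / 9 = 210.9889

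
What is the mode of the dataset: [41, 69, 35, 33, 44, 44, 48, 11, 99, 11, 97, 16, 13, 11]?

11

Step 1: Count the frequency of each value:
  11: appears 3 time(s)
  13: appears 1 time(s)
  16: appears 1 time(s)
  33: appears 1 time(s)
  35: appears 1 time(s)
  41: appears 1 time(s)
  44: appears 2 time(s)
  48: appears 1 time(s)
  69: appears 1 time(s)
  97: appears 1 time(s)
  99: appears 1 time(s)
Step 2: The value 11 appears most frequently (3 times).
Step 3: Mode = 11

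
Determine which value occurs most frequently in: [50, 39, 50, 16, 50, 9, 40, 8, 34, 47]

50

Step 1: Count the frequency of each value:
  8: appears 1 time(s)
  9: appears 1 time(s)
  16: appears 1 time(s)
  34: appears 1 time(s)
  39: appears 1 time(s)
  40: appears 1 time(s)
  47: appears 1 time(s)
  50: appears 3 time(s)
Step 2: The value 50 appears most frequently (3 times).
Step 3: Mode = 50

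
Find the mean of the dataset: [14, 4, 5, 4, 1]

5.6

Step 1: Sum all values: 14 + 4 + 5 + 4 + 1 = 28
Step 2: Count the number of values: n = 5
Step 3: Mean = sum / n = 28 / 5 = 5.6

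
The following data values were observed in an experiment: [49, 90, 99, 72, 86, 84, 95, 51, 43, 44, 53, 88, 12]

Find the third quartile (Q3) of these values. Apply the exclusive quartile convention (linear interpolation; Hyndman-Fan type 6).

89

Step 1: Sort the data: [12, 43, 44, 49, 51, 53, 72, 84, 86, 88, 90, 95, 99]
Step 2: n = 13
Step 3: Using the exclusive quartile method:
  Q1 = 46.5
  Q2 (median) = 72
  Q3 = 89
  IQR = Q3 - Q1 = 89 - 46.5 = 42.5
Step 4: Q3 = 89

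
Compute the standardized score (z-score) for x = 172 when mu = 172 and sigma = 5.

0

Step 1: Recall the z-score formula: z = (x - mu) / sigma
Step 2: Substitute values: z = (172 - 172) / 5
Step 3: z = 0 / 5 = 0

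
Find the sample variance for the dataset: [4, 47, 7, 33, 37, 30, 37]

261.4762

Step 1: Compute the mean: (4 + 47 + 7 + 33 + 37 + 30 + 37) / 7 = 27.8571
Step 2: Compute squared deviations from the mean:
  (4 - 27.8571)^2 = 569.1633
  (47 - 27.8571)^2 = 366.449
  (7 - 27.8571)^2 = 435.0204
  (33 - 27.8571)^2 = 26.449
  (37 - 27.8571)^2 = 83.5918
  (30 - 27.8571)^2 = 4.5918
  (37 - 27.8571)^2 = 83.5918
Step 3: Sum of squared deviations = 1568.8571
Step 4: Sample variance = 1568.8571 / 6 = 261.4762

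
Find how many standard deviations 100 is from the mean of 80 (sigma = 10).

2

Step 1: Recall the z-score formula: z = (x - mu) / sigma
Step 2: Substitute values: z = (100 - 80) / 10
Step 3: z = 20 / 10 = 2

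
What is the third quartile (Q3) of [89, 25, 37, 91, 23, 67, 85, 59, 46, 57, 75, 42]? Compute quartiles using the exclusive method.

82.5

Step 1: Sort the data: [23, 25, 37, 42, 46, 57, 59, 67, 75, 85, 89, 91]
Step 2: n = 12
Step 3: Using the exclusive quartile method:
  Q1 = 38.25
  Q2 (median) = 58
  Q3 = 82.5
  IQR = Q3 - Q1 = 82.5 - 38.25 = 44.25
Step 4: Q3 = 82.5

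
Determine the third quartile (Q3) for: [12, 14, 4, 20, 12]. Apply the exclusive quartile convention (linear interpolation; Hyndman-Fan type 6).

17

Step 1: Sort the data: [4, 12, 12, 14, 20]
Step 2: n = 5
Step 3: Using the exclusive quartile method:
  Q1 = 8
  Q2 (median) = 12
  Q3 = 17
  IQR = Q3 - Q1 = 17 - 8 = 9
Step 4: Q3 = 17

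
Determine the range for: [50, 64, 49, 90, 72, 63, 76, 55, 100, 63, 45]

55

Step 1: Identify the maximum value: max = 100
Step 2: Identify the minimum value: min = 45
Step 3: Range = max - min = 100 - 45 = 55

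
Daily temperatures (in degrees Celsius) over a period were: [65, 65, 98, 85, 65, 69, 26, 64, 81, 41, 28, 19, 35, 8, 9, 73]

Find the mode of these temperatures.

65

Step 1: Count the frequency of each value:
  8: appears 1 time(s)
  9: appears 1 time(s)
  19: appears 1 time(s)
  26: appears 1 time(s)
  28: appears 1 time(s)
  35: appears 1 time(s)
  41: appears 1 time(s)
  64: appears 1 time(s)
  65: appears 3 time(s)
  69: appears 1 time(s)
  73: appears 1 time(s)
  81: appears 1 time(s)
  85: appears 1 time(s)
  98: appears 1 time(s)
Step 2: The value 65 appears most frequently (3 times).
Step 3: Mode = 65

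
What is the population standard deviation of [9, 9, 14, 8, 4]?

3.1875

Step 1: Compute the mean: 8.8
Step 2: Sum of squared deviations from the mean: 50.8
Step 3: Population variance = 50.8 / 5 = 10.16
Step 4: Standard deviation = sqrt(10.16) = 3.1875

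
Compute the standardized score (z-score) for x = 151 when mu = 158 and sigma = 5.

-1.4

Step 1: Recall the z-score formula: z = (x - mu) / sigma
Step 2: Substitute values: z = (151 - 158) / 5
Step 3: z = -7 / 5 = -1.4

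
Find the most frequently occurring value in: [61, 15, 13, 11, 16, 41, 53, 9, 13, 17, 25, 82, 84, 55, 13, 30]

13

Step 1: Count the frequency of each value:
  9: appears 1 time(s)
  11: appears 1 time(s)
  13: appears 3 time(s)
  15: appears 1 time(s)
  16: appears 1 time(s)
  17: appears 1 time(s)
  25: appears 1 time(s)
  30: appears 1 time(s)
  41: appears 1 time(s)
  53: appears 1 time(s)
  55: appears 1 time(s)
  61: appears 1 time(s)
  82: appears 1 time(s)
  84: appears 1 time(s)
Step 2: The value 13 appears most frequently (3 times).
Step 3: Mode = 13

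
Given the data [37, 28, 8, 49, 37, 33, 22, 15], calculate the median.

30.5

Step 1: Sort the data in ascending order: [8, 15, 22, 28, 33, 37, 37, 49]
Step 2: The number of values is n = 8.
Step 3: Since n is even, the median is the average of positions 4 and 5:
  Median = (28 + 33) / 2 = 30.5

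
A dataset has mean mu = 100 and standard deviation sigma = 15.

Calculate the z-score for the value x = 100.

0

Step 1: Recall the z-score formula: z = (x - mu) / sigma
Step 2: Substitute values: z = (100 - 100) / 15
Step 3: z = 0 / 15 = 0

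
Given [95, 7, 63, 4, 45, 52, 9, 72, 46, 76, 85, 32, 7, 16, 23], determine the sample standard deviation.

30.9374

Step 1: Compute the mean: 42.1333
Step 2: Sum of squared deviations from the mean: 13399.7333
Step 3: Sample variance = 13399.7333 / 14 = 957.1238
Step 4: Standard deviation = sqrt(957.1238) = 30.9374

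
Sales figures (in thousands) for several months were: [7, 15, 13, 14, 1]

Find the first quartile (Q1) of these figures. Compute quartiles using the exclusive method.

4

Step 1: Sort the data: [1, 7, 13, 14, 15]
Step 2: n = 5
Step 3: Using the exclusive quartile method:
  Q1 = 4
  Q2 (median) = 13
  Q3 = 14.5
  IQR = Q3 - Q1 = 14.5 - 4 = 10.5
Step 4: Q1 = 4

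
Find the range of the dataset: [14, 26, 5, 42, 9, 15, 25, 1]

41

Step 1: Identify the maximum value: max = 42
Step 2: Identify the minimum value: min = 1
Step 3: Range = max - min = 42 - 1 = 41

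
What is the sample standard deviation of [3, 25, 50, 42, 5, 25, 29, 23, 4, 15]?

15.8986

Step 1: Compute the mean: 22.1
Step 2: Sum of squared deviations from the mean: 2274.9
Step 3: Sample variance = 2274.9 / 9 = 252.7667
Step 4: Standard deviation = sqrt(252.7667) = 15.8986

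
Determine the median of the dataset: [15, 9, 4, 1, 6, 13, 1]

6

Step 1: Sort the data in ascending order: [1, 1, 4, 6, 9, 13, 15]
Step 2: The number of values is n = 7.
Step 3: Since n is odd, the median is the middle value at position 4: 6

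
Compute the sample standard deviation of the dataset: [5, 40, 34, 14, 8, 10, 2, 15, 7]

13.2004

Step 1: Compute the mean: 15
Step 2: Sum of squared deviations from the mean: 1394
Step 3: Sample variance = 1394 / 8 = 174.25
Step 4: Standard deviation = sqrt(174.25) = 13.2004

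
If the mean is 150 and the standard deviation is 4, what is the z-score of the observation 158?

2

Step 1: Recall the z-score formula: z = (x - mu) / sigma
Step 2: Substitute values: z = (158 - 150) / 4
Step 3: z = 8 / 4 = 2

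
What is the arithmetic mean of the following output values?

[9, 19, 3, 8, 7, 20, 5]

10.1429

Step 1: Sum all values: 9 + 19 + 3 + 8 + 7 + 20 + 5 = 71
Step 2: Count the number of values: n = 7
Step 3: Mean = sum / n = 71 / 7 = 10.1429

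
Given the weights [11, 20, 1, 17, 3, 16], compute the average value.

11.3333

Step 1: Sum all values: 11 + 20 + 1 + 17 + 3 + 16 = 68
Step 2: Count the number of values: n = 6
Step 3: Mean = sum / n = 68 / 6 = 11.3333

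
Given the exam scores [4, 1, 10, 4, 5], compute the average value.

4.8

Step 1: Sum all values: 4 + 1 + 10 + 4 + 5 = 24
Step 2: Count the number of values: n = 5
Step 3: Mean = sum / n = 24 / 5 = 4.8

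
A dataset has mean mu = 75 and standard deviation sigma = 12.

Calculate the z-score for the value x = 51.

-2

Step 1: Recall the z-score formula: z = (x - mu) / sigma
Step 2: Substitute values: z = (51 - 75) / 12
Step 3: z = -24 / 12 = -2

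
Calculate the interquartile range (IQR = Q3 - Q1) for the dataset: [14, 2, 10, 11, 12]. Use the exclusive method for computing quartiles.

7

Step 1: Sort the data: [2, 10, 11, 12, 14]
Step 2: n = 5
Step 3: Using the exclusive quartile method:
  Q1 = 6
  Q2 (median) = 11
  Q3 = 13
  IQR = Q3 - Q1 = 13 - 6 = 7
Step 4: IQR = 7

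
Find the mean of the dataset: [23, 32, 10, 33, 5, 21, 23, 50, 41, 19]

25.7

Step 1: Sum all values: 23 + 32 + 10 + 33 + 5 + 21 + 23 + 50 + 41 + 19 = 257
Step 2: Count the number of values: n = 10
Step 3: Mean = sum / n = 257 / 10 = 25.7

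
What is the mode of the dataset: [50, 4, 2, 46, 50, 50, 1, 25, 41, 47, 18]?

50

Step 1: Count the frequency of each value:
  1: appears 1 time(s)
  2: appears 1 time(s)
  4: appears 1 time(s)
  18: appears 1 time(s)
  25: appears 1 time(s)
  41: appears 1 time(s)
  46: appears 1 time(s)
  47: appears 1 time(s)
  50: appears 3 time(s)
Step 2: The value 50 appears most frequently (3 times).
Step 3: Mode = 50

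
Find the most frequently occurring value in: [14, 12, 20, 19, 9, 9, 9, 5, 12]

9

Step 1: Count the frequency of each value:
  5: appears 1 time(s)
  9: appears 3 time(s)
  12: appears 2 time(s)
  14: appears 1 time(s)
  19: appears 1 time(s)
  20: appears 1 time(s)
Step 2: The value 9 appears most frequently (3 times).
Step 3: Mode = 9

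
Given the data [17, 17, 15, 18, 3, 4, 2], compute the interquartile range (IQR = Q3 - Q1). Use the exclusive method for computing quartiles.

14

Step 1: Sort the data: [2, 3, 4, 15, 17, 17, 18]
Step 2: n = 7
Step 3: Using the exclusive quartile method:
  Q1 = 3
  Q2 (median) = 15
  Q3 = 17
  IQR = Q3 - Q1 = 17 - 3 = 14
Step 4: IQR = 14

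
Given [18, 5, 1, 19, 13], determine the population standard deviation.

7.1106

Step 1: Compute the mean: 11.2
Step 2: Sum of squared deviations from the mean: 252.8
Step 3: Population variance = 252.8 / 5 = 50.56
Step 4: Standard deviation = sqrt(50.56) = 7.1106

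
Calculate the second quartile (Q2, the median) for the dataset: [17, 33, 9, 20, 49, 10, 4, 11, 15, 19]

16

Step 1: Sort the data: [4, 9, 10, 11, 15, 17, 19, 20, 33, 49]
Step 2: n = 10
Step 3: Q2 is the median. Since n is even, it is the average of the values at positions 5 and 6:
  Q2 = (15 + 17) / 2 = 16
Step 4: Q2 = 16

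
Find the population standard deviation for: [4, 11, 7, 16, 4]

4.5869

Step 1: Compute the mean: 8.4
Step 2: Sum of squared deviations from the mean: 105.2
Step 3: Population variance = 105.2 / 5 = 21.04
Step 4: Standard deviation = sqrt(21.04) = 4.5869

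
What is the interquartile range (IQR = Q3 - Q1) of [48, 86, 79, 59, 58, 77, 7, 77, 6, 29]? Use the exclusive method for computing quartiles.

54

Step 1: Sort the data: [6, 7, 29, 48, 58, 59, 77, 77, 79, 86]
Step 2: n = 10
Step 3: Using the exclusive quartile method:
  Q1 = 23.5
  Q2 (median) = 58.5
  Q3 = 77.5
  IQR = Q3 - Q1 = 77.5 - 23.5 = 54
Step 4: IQR = 54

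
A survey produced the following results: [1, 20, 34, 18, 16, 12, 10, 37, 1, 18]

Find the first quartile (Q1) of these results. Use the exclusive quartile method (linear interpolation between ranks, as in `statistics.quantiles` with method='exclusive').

7.75

Step 1: Sort the data: [1, 1, 10, 12, 16, 18, 18, 20, 34, 37]
Step 2: n = 10
Step 3: Using the exclusive quartile method:
  Q1 = 7.75
  Q2 (median) = 17
  Q3 = 23.5
  IQR = Q3 - Q1 = 23.5 - 7.75 = 15.75
Step 4: Q1 = 7.75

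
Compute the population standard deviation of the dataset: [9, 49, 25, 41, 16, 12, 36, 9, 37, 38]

14.0698

Step 1: Compute the mean: 27.2
Step 2: Sum of squared deviations from the mean: 1979.6
Step 3: Population variance = 1979.6 / 10 = 197.96
Step 4: Standard deviation = sqrt(197.96) = 14.0698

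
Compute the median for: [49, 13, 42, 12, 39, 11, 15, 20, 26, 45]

23

Step 1: Sort the data in ascending order: [11, 12, 13, 15, 20, 26, 39, 42, 45, 49]
Step 2: The number of values is n = 10.
Step 3: Since n is even, the median is the average of positions 5 and 6:
  Median = (20 + 26) / 2 = 23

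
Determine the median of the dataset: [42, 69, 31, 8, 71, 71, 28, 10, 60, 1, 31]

31

Step 1: Sort the data in ascending order: [1, 8, 10, 28, 31, 31, 42, 60, 69, 71, 71]
Step 2: The number of values is n = 11.
Step 3: Since n is odd, the median is the middle value at position 6: 31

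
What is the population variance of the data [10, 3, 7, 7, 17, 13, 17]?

24.5306

Step 1: Compute the mean: (10 + 3 + 7 + 7 + 17 + 13 + 17) / 7 = 10.5714
Step 2: Compute squared deviations from the mean:
  (10 - 10.5714)^2 = 0.3265
  (3 - 10.5714)^2 = 57.3265
  (7 - 10.5714)^2 = 12.7551
  (7 - 10.5714)^2 = 12.7551
  (17 - 10.5714)^2 = 41.3265
  (13 - 10.5714)^2 = 5.898
  (17 - 10.5714)^2 = 41.3265
Step 3: Sum of squared deviations = 171.7143
Step 4: Population variance = 171.7143 / 7 = 24.5306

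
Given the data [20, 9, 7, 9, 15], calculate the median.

9

Step 1: Sort the data in ascending order: [7, 9, 9, 15, 20]
Step 2: The number of values is n = 5.
Step 3: Since n is odd, the median is the middle value at position 3: 9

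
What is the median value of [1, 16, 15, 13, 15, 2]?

14

Step 1: Sort the data in ascending order: [1, 2, 13, 15, 15, 16]
Step 2: The number of values is n = 6.
Step 3: Since n is even, the median is the average of positions 3 and 4:
  Median = (13 + 15) / 2 = 14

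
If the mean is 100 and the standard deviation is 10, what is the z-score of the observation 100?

0

Step 1: Recall the z-score formula: z = (x - mu) / sigma
Step 2: Substitute values: z = (100 - 100) / 10
Step 3: z = 0 / 10 = 0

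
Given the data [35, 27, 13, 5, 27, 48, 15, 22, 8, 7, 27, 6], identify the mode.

27

Step 1: Count the frequency of each value:
  5: appears 1 time(s)
  6: appears 1 time(s)
  7: appears 1 time(s)
  8: appears 1 time(s)
  13: appears 1 time(s)
  15: appears 1 time(s)
  22: appears 1 time(s)
  27: appears 3 time(s)
  35: appears 1 time(s)
  48: appears 1 time(s)
Step 2: The value 27 appears most frequently (3 times).
Step 3: Mode = 27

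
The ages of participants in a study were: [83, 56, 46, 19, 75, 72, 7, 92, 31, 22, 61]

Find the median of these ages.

56

Step 1: Sort the data in ascending order: [7, 19, 22, 31, 46, 56, 61, 72, 75, 83, 92]
Step 2: The number of values is n = 11.
Step 3: Since n is odd, the median is the middle value at position 6: 56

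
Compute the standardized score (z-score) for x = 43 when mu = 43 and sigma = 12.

0

Step 1: Recall the z-score formula: z = (x - mu) / sigma
Step 2: Substitute values: z = (43 - 43) / 12
Step 3: z = 0 / 12 = 0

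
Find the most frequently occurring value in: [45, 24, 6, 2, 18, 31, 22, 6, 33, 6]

6

Step 1: Count the frequency of each value:
  2: appears 1 time(s)
  6: appears 3 time(s)
  18: appears 1 time(s)
  22: appears 1 time(s)
  24: appears 1 time(s)
  31: appears 1 time(s)
  33: appears 1 time(s)
  45: appears 1 time(s)
Step 2: The value 6 appears most frequently (3 times).
Step 3: Mode = 6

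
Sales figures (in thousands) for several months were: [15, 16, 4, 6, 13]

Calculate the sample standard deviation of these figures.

5.4498

Step 1: Compute the mean: 10.8
Step 2: Sum of squared deviations from the mean: 118.8
Step 3: Sample variance = 118.8 / 4 = 29.7
Step 4: Standard deviation = sqrt(29.7) = 5.4498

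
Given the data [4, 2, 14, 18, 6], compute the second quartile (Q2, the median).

6

Step 1: Sort the data: [2, 4, 6, 14, 18]
Step 2: n = 5
Step 3: Q2 is the median. Since n is odd, it is the middle value at position 3: 6
Step 4: Q2 = 6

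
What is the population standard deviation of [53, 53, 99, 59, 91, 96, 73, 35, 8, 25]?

29.3148

Step 1: Compute the mean: 59.2
Step 2: Sum of squared deviations from the mean: 8593.6
Step 3: Population variance = 8593.6 / 10 = 859.36
Step 4: Standard deviation = sqrt(859.36) = 29.3148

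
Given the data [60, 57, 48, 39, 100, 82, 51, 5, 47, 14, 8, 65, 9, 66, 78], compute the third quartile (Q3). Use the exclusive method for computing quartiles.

66

Step 1: Sort the data: [5, 8, 9, 14, 39, 47, 48, 51, 57, 60, 65, 66, 78, 82, 100]
Step 2: n = 15
Step 3: Using the exclusive quartile method:
  Q1 = 14
  Q2 (median) = 51
  Q3 = 66
  IQR = Q3 - Q1 = 66 - 14 = 52
Step 4: Q3 = 66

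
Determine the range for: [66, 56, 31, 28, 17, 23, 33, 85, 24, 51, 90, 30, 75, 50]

73

Step 1: Identify the maximum value: max = 90
Step 2: Identify the minimum value: min = 17
Step 3: Range = max - min = 90 - 17 = 73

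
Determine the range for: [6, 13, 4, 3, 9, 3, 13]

10

Step 1: Identify the maximum value: max = 13
Step 2: Identify the minimum value: min = 3
Step 3: Range = max - min = 13 - 3 = 10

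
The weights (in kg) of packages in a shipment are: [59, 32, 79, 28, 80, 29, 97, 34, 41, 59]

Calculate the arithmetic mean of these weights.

53.8

Step 1: Sum all values: 59 + 32 + 79 + 28 + 80 + 29 + 97 + 34 + 41 + 59 = 538
Step 2: Count the number of values: n = 10
Step 3: Mean = sum / n = 538 / 10 = 53.8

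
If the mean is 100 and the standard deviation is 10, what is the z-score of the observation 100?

0

Step 1: Recall the z-score formula: z = (x - mu) / sigma
Step 2: Substitute values: z = (100 - 100) / 10
Step 3: z = 0 / 10 = 0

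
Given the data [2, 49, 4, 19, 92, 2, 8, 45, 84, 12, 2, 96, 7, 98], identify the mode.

2

Step 1: Count the frequency of each value:
  2: appears 3 time(s)
  4: appears 1 time(s)
  7: appears 1 time(s)
  8: appears 1 time(s)
  12: appears 1 time(s)
  19: appears 1 time(s)
  45: appears 1 time(s)
  49: appears 1 time(s)
  84: appears 1 time(s)
  92: appears 1 time(s)
  96: appears 1 time(s)
  98: appears 1 time(s)
Step 2: The value 2 appears most frequently (3 times).
Step 3: Mode = 2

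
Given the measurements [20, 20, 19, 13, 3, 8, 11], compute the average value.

13.4286

Step 1: Sum all values: 20 + 20 + 19 + 13 + 3 + 8 + 11 = 94
Step 2: Count the number of values: n = 7
Step 3: Mean = sum / n = 94 / 7 = 13.4286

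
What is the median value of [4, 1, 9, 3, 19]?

4

Step 1: Sort the data in ascending order: [1, 3, 4, 9, 19]
Step 2: The number of values is n = 5.
Step 3: Since n is odd, the median is the middle value at position 3: 4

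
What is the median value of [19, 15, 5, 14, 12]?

14

Step 1: Sort the data in ascending order: [5, 12, 14, 15, 19]
Step 2: The number of values is n = 5.
Step 3: Since n is odd, the median is the middle value at position 3: 14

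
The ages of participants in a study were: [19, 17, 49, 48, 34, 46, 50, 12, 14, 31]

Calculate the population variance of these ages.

218.8

Step 1: Compute the mean: (19 + 17 + 49 + 48 + 34 + 46 + 50 + 12 + 14 + 31) / 10 = 32
Step 2: Compute squared deviations from the mean:
  (19 - 32)^2 = 169
  (17 - 32)^2 = 225
  (49 - 32)^2 = 289
  (48 - 32)^2 = 256
  (34 - 32)^2 = 4
  (46 - 32)^2 = 196
  (50 - 32)^2 = 324
  (12 - 32)^2 = 400
  (14 - 32)^2 = 324
  (31 - 32)^2 = 1
Step 3: Sum of squared deviations = 2188
Step 4: Population variance = 2188 / 10 = 218.8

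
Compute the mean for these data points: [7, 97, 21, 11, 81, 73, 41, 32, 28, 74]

46.5

Step 1: Sum all values: 7 + 97 + 21 + 11 + 81 + 73 + 41 + 32 + 28 + 74 = 465
Step 2: Count the number of values: n = 10
Step 3: Mean = sum / n = 465 / 10 = 46.5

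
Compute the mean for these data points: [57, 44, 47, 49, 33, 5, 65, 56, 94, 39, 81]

51.8182

Step 1: Sum all values: 57 + 44 + 47 + 49 + 33 + 5 + 65 + 56 + 94 + 39 + 81 = 570
Step 2: Count the number of values: n = 11
Step 3: Mean = sum / n = 570 / 11 = 51.8182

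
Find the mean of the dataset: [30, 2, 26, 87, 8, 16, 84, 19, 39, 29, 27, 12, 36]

31.9231

Step 1: Sum all values: 30 + 2 + 26 + 87 + 8 + 16 + 84 + 19 + 39 + 29 + 27 + 12 + 36 = 415
Step 2: Count the number of values: n = 13
Step 3: Mean = sum / n = 415 / 13 = 31.9231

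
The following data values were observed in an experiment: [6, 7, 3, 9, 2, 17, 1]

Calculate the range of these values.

16

Step 1: Identify the maximum value: max = 17
Step 2: Identify the minimum value: min = 1
Step 3: Range = max - min = 17 - 1 = 16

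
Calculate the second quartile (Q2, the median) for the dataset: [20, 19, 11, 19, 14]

19

Step 1: Sort the data: [11, 14, 19, 19, 20]
Step 2: n = 5
Step 3: Q2 is the median. Since n is odd, it is the middle value at position 3: 19
Step 4: Q2 = 19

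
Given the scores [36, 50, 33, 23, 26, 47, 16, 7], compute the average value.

29.75

Step 1: Sum all values: 36 + 50 + 33 + 23 + 26 + 47 + 16 + 7 = 238
Step 2: Count the number of values: n = 8
Step 3: Mean = sum / n = 238 / 8 = 29.75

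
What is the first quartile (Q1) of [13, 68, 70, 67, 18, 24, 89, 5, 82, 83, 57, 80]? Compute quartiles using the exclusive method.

19.5

Step 1: Sort the data: [5, 13, 18, 24, 57, 67, 68, 70, 80, 82, 83, 89]
Step 2: n = 12
Step 3: Using the exclusive quartile method:
  Q1 = 19.5
  Q2 (median) = 67.5
  Q3 = 81.5
  IQR = Q3 - Q1 = 81.5 - 19.5 = 62
Step 4: Q1 = 19.5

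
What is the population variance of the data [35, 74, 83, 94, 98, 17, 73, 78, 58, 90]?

619.6

Step 1: Compute the mean: (35 + 74 + 83 + 94 + 98 + 17 + 73 + 78 + 58 + 90) / 10 = 70
Step 2: Compute squared deviations from the mean:
  (35 - 70)^2 = 1225
  (74 - 70)^2 = 16
  (83 - 70)^2 = 169
  (94 - 70)^2 = 576
  (98 - 70)^2 = 784
  (17 - 70)^2 = 2809
  (73 - 70)^2 = 9
  (78 - 70)^2 = 64
  (58 - 70)^2 = 144
  (90 - 70)^2 = 400
Step 3: Sum of squared deviations = 6196
Step 4: Population variance = 6196 / 10 = 619.6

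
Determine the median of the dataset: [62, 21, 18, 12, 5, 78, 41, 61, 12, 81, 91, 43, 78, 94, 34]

43

Step 1: Sort the data in ascending order: [5, 12, 12, 18, 21, 34, 41, 43, 61, 62, 78, 78, 81, 91, 94]
Step 2: The number of values is n = 15.
Step 3: Since n is odd, the median is the middle value at position 8: 43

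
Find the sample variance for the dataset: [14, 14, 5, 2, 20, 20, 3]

60.1429

Step 1: Compute the mean: (14 + 14 + 5 + 2 + 20 + 20 + 3) / 7 = 11.1429
Step 2: Compute squared deviations from the mean:
  (14 - 11.1429)^2 = 8.1633
  (14 - 11.1429)^2 = 8.1633
  (5 - 11.1429)^2 = 37.7347
  (2 - 11.1429)^2 = 83.5918
  (20 - 11.1429)^2 = 78.449
  (20 - 11.1429)^2 = 78.449
  (3 - 11.1429)^2 = 66.3061
Step 3: Sum of squared deviations = 360.8571
Step 4: Sample variance = 360.8571 / 6 = 60.1429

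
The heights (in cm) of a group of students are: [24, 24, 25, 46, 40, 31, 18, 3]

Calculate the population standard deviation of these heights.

12.3586

Step 1: Compute the mean: 26.375
Step 2: Sum of squared deviations from the mean: 1221.875
Step 3: Population variance = 1221.875 / 8 = 152.7344
Step 4: Standard deviation = sqrt(152.7344) = 12.3586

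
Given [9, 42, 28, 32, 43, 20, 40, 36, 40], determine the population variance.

117.0617

Step 1: Compute the mean: (9 + 42 + 28 + 32 + 43 + 20 + 40 + 36 + 40) / 9 = 32.2222
Step 2: Compute squared deviations from the mean:
  (9 - 32.2222)^2 = 539.2716
  (42 - 32.2222)^2 = 95.6049
  (28 - 32.2222)^2 = 17.8272
  (32 - 32.2222)^2 = 0.0494
  (43 - 32.2222)^2 = 116.1605
  (20 - 32.2222)^2 = 149.3827
  (40 - 32.2222)^2 = 60.4938
  (36 - 32.2222)^2 = 14.2716
  (40 - 32.2222)^2 = 60.4938
Step 3: Sum of squared deviations = 1053.5556
Step 4: Population variance = 1053.5556 / 9 = 117.0617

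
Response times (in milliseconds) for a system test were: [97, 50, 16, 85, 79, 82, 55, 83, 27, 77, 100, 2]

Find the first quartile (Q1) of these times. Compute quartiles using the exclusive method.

32.75

Step 1: Sort the data: [2, 16, 27, 50, 55, 77, 79, 82, 83, 85, 97, 100]
Step 2: n = 12
Step 3: Using the exclusive quartile method:
  Q1 = 32.75
  Q2 (median) = 78
  Q3 = 84.5
  IQR = Q3 - Q1 = 84.5 - 32.75 = 51.75
Step 4: Q1 = 32.75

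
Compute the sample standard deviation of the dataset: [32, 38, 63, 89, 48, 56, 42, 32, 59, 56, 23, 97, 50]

21.4996

Step 1: Compute the mean: 52.6923
Step 2: Sum of squared deviations from the mean: 5546.7692
Step 3: Sample variance = 5546.7692 / 12 = 462.2308
Step 4: Standard deviation = sqrt(462.2308) = 21.4996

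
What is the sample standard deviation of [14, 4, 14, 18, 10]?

5.2915

Step 1: Compute the mean: 12
Step 2: Sum of squared deviations from the mean: 112
Step 3: Sample variance = 112 / 4 = 28
Step 4: Standard deviation = sqrt(28) = 5.2915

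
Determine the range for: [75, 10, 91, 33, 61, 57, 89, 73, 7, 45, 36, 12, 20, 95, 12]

88

Step 1: Identify the maximum value: max = 95
Step 2: Identify the minimum value: min = 7
Step 3: Range = max - min = 95 - 7 = 88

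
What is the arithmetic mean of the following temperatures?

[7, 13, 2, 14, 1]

7.4

Step 1: Sum all values: 7 + 13 + 2 + 14 + 1 = 37
Step 2: Count the number of values: n = 5
Step 3: Mean = sum / n = 37 / 5 = 7.4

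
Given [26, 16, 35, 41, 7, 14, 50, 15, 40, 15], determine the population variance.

192.49

Step 1: Compute the mean: (26 + 16 + 35 + 41 + 7 + 14 + 50 + 15 + 40 + 15) / 10 = 25.9
Step 2: Compute squared deviations from the mean:
  (26 - 25.9)^2 = 0.01
  (16 - 25.9)^2 = 98.01
  (35 - 25.9)^2 = 82.81
  (41 - 25.9)^2 = 228.01
  (7 - 25.9)^2 = 357.21
  (14 - 25.9)^2 = 141.61
  (50 - 25.9)^2 = 580.81
  (15 - 25.9)^2 = 118.81
  (40 - 25.9)^2 = 198.81
  (15 - 25.9)^2 = 118.81
Step 3: Sum of squared deviations = 1924.9
Step 4: Population variance = 1924.9 / 10 = 192.49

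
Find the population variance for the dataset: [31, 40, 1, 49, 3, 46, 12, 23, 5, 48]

343.36

Step 1: Compute the mean: (31 + 40 + 1 + 49 + 3 + 46 + 12 + 23 + 5 + 48) / 10 = 25.8
Step 2: Compute squared deviations from the mean:
  (31 - 25.8)^2 = 27.04
  (40 - 25.8)^2 = 201.64
  (1 - 25.8)^2 = 615.04
  (49 - 25.8)^2 = 538.24
  (3 - 25.8)^2 = 519.84
  (46 - 25.8)^2 = 408.04
  (12 - 25.8)^2 = 190.44
  (23 - 25.8)^2 = 7.84
  (5 - 25.8)^2 = 432.64
  (48 - 25.8)^2 = 492.84
Step 3: Sum of squared deviations = 3433.6
Step 4: Population variance = 3433.6 / 10 = 343.36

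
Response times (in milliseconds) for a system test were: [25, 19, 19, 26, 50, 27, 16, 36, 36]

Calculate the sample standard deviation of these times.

10.7909

Step 1: Compute the mean: 28.2222
Step 2: Sum of squared deviations from the mean: 931.5556
Step 3: Sample variance = 931.5556 / 8 = 116.4444
Step 4: Standard deviation = sqrt(116.4444) = 10.7909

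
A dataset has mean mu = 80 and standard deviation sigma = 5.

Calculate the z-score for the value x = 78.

-0.4

Step 1: Recall the z-score formula: z = (x - mu) / sigma
Step 2: Substitute values: z = (78 - 80) / 5
Step 3: z = -2 / 5 = -0.4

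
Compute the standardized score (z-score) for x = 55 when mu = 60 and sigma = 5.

-1

Step 1: Recall the z-score formula: z = (x - mu) / sigma
Step 2: Substitute values: z = (55 - 60) / 5
Step 3: z = -5 / 5 = -1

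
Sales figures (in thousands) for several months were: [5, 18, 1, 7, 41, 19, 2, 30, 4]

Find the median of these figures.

7

Step 1: Sort the data in ascending order: [1, 2, 4, 5, 7, 18, 19, 30, 41]
Step 2: The number of values is n = 9.
Step 3: Since n is odd, the median is the middle value at position 5: 7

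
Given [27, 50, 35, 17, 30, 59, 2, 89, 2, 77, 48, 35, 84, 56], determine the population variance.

716.9439

Step 1: Compute the mean: (27 + 50 + 35 + 17 + 30 + 59 + 2 + 89 + 2 + 77 + 48 + 35 + 84 + 56) / 14 = 43.6429
Step 2: Compute squared deviations from the mean:
  (27 - 43.6429)^2 = 276.9847
  (50 - 43.6429)^2 = 40.4133
  (35 - 43.6429)^2 = 74.699
  (17 - 43.6429)^2 = 709.8418
  (30 - 43.6429)^2 = 186.1276
  (59 - 43.6429)^2 = 235.8418
  (2 - 43.6429)^2 = 1734.1276
  (89 - 43.6429)^2 = 2057.2704
  (2 - 43.6429)^2 = 1734.1276
  (77 - 43.6429)^2 = 1112.699
  (48 - 43.6429)^2 = 18.9847
  (35 - 43.6429)^2 = 74.699
  (84 - 43.6429)^2 = 1628.699
  (56 - 43.6429)^2 = 152.699
Step 3: Sum of squared deviations = 10037.2143
Step 4: Population variance = 10037.2143 / 14 = 716.9439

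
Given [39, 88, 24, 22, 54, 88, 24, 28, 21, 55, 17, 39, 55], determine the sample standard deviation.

24.2162

Step 1: Compute the mean: 42.6154
Step 2: Sum of squared deviations from the mean: 7037.0769
Step 3: Sample variance = 7037.0769 / 12 = 586.4231
Step 4: Standard deviation = sqrt(586.4231) = 24.2162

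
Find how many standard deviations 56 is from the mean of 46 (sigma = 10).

1

Step 1: Recall the z-score formula: z = (x - mu) / sigma
Step 2: Substitute values: z = (56 - 46) / 10
Step 3: z = 10 / 10 = 1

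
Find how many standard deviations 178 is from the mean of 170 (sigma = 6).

1.3333

Step 1: Recall the z-score formula: z = (x - mu) / sigma
Step 2: Substitute values: z = (178 - 170) / 6
Step 3: z = 8 / 6 = 1.3333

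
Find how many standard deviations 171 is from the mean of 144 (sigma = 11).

2.4545

Step 1: Recall the z-score formula: z = (x - mu) / sigma
Step 2: Substitute values: z = (171 - 144) / 11
Step 3: z = 27 / 11 = 2.4545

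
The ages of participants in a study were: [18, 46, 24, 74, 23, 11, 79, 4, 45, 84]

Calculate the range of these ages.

80

Step 1: Identify the maximum value: max = 84
Step 2: Identify the minimum value: min = 4
Step 3: Range = max - min = 84 - 4 = 80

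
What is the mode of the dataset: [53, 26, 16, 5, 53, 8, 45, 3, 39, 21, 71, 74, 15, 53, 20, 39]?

53

Step 1: Count the frequency of each value:
  3: appears 1 time(s)
  5: appears 1 time(s)
  8: appears 1 time(s)
  15: appears 1 time(s)
  16: appears 1 time(s)
  20: appears 1 time(s)
  21: appears 1 time(s)
  26: appears 1 time(s)
  39: appears 2 time(s)
  45: appears 1 time(s)
  53: appears 3 time(s)
  71: appears 1 time(s)
  74: appears 1 time(s)
Step 2: The value 53 appears most frequently (3 times).
Step 3: Mode = 53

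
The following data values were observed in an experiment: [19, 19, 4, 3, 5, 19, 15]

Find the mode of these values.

19

Step 1: Count the frequency of each value:
  3: appears 1 time(s)
  4: appears 1 time(s)
  5: appears 1 time(s)
  15: appears 1 time(s)
  19: appears 3 time(s)
Step 2: The value 19 appears most frequently (3 times).
Step 3: Mode = 19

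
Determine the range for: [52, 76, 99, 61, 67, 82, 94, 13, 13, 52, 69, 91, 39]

86

Step 1: Identify the maximum value: max = 99
Step 2: Identify the minimum value: min = 13
Step 3: Range = max - min = 99 - 13 = 86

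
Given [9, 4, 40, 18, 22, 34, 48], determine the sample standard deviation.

16.2788

Step 1: Compute the mean: 25
Step 2: Sum of squared deviations from the mean: 1590
Step 3: Sample variance = 1590 / 6 = 265
Step 4: Standard deviation = sqrt(265) = 16.2788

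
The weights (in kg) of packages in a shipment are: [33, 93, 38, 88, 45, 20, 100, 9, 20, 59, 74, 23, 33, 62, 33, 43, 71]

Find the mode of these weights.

33

Step 1: Count the frequency of each value:
  9: appears 1 time(s)
  20: appears 2 time(s)
  23: appears 1 time(s)
  33: appears 3 time(s)
  38: appears 1 time(s)
  43: appears 1 time(s)
  45: appears 1 time(s)
  59: appears 1 time(s)
  62: appears 1 time(s)
  71: appears 1 time(s)
  74: appears 1 time(s)
  88: appears 1 time(s)
  93: appears 1 time(s)
  100: appears 1 time(s)
Step 2: The value 33 appears most frequently (3 times).
Step 3: Mode = 33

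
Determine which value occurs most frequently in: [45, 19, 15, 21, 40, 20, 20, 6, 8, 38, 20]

20

Step 1: Count the frequency of each value:
  6: appears 1 time(s)
  8: appears 1 time(s)
  15: appears 1 time(s)
  19: appears 1 time(s)
  20: appears 3 time(s)
  21: appears 1 time(s)
  38: appears 1 time(s)
  40: appears 1 time(s)
  45: appears 1 time(s)
Step 2: The value 20 appears most frequently (3 times).
Step 3: Mode = 20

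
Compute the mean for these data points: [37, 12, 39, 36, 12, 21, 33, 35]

28.125

Step 1: Sum all values: 37 + 12 + 39 + 36 + 12 + 21 + 33 + 35 = 225
Step 2: Count the number of values: n = 8
Step 3: Mean = sum / n = 225 / 8 = 28.125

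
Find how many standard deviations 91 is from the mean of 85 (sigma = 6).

1

Step 1: Recall the z-score formula: z = (x - mu) / sigma
Step 2: Substitute values: z = (91 - 85) / 6
Step 3: z = 6 / 6 = 1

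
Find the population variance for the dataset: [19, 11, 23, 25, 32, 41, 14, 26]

81.6094

Step 1: Compute the mean: (19 + 11 + 23 + 25 + 32 + 41 + 14 + 26) / 8 = 23.875
Step 2: Compute squared deviations from the mean:
  (19 - 23.875)^2 = 23.7656
  (11 - 23.875)^2 = 165.7656
  (23 - 23.875)^2 = 0.7656
  (25 - 23.875)^2 = 1.2656
  (32 - 23.875)^2 = 66.0156
  (41 - 23.875)^2 = 293.2656
  (14 - 23.875)^2 = 97.5156
  (26 - 23.875)^2 = 4.5156
Step 3: Sum of squared deviations = 652.875
Step 4: Population variance = 652.875 / 8 = 81.6094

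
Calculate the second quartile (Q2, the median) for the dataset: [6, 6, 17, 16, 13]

13

Step 1: Sort the data: [6, 6, 13, 16, 17]
Step 2: n = 5
Step 3: Q2 is the median. Since n is odd, it is the middle value at position 3: 13
Step 4: Q2 = 13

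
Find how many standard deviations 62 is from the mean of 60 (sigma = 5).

0.4

Step 1: Recall the z-score formula: z = (x - mu) / sigma
Step 2: Substitute values: z = (62 - 60) / 5
Step 3: z = 2 / 5 = 0.4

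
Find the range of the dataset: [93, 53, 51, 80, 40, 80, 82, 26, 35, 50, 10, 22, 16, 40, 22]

83

Step 1: Identify the maximum value: max = 93
Step 2: Identify the minimum value: min = 10
Step 3: Range = max - min = 93 - 10 = 83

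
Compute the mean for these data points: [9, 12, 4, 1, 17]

8.6

Step 1: Sum all values: 9 + 12 + 4 + 1 + 17 = 43
Step 2: Count the number of values: n = 5
Step 3: Mean = sum / n = 43 / 5 = 8.6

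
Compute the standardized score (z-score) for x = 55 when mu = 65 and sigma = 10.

-1

Step 1: Recall the z-score formula: z = (x - mu) / sigma
Step 2: Substitute values: z = (55 - 65) / 10
Step 3: z = -10 / 10 = -1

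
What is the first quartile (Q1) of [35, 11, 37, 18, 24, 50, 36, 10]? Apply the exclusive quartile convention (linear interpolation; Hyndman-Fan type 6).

12.75

Step 1: Sort the data: [10, 11, 18, 24, 35, 36, 37, 50]
Step 2: n = 8
Step 3: Using the exclusive quartile method:
  Q1 = 12.75
  Q2 (median) = 29.5
  Q3 = 36.75
  IQR = Q3 - Q1 = 36.75 - 12.75 = 24
Step 4: Q1 = 12.75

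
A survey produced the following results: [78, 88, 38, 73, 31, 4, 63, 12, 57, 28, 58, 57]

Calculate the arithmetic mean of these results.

48.9167

Step 1: Sum all values: 78 + 88 + 38 + 73 + 31 + 4 + 63 + 12 + 57 + 28 + 58 + 57 = 587
Step 2: Count the number of values: n = 12
Step 3: Mean = sum / n = 587 / 12 = 48.9167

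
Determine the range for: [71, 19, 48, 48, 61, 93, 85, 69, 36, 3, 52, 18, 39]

90

Step 1: Identify the maximum value: max = 93
Step 2: Identify the minimum value: min = 3
Step 3: Range = max - min = 93 - 3 = 90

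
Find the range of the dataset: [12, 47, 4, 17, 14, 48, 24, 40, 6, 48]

44

Step 1: Identify the maximum value: max = 48
Step 2: Identify the minimum value: min = 4
Step 3: Range = max - min = 48 - 4 = 44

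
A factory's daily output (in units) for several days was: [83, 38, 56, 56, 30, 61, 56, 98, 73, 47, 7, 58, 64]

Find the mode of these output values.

56

Step 1: Count the frequency of each value:
  7: appears 1 time(s)
  30: appears 1 time(s)
  38: appears 1 time(s)
  47: appears 1 time(s)
  56: appears 3 time(s)
  58: appears 1 time(s)
  61: appears 1 time(s)
  64: appears 1 time(s)
  73: appears 1 time(s)
  83: appears 1 time(s)
  98: appears 1 time(s)
Step 2: The value 56 appears most frequently (3 times).
Step 3: Mode = 56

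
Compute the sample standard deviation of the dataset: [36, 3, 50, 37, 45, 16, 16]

17.4356

Step 1: Compute the mean: 29
Step 2: Sum of squared deviations from the mean: 1824
Step 3: Sample variance = 1824 / 6 = 304
Step 4: Standard deviation = sqrt(304) = 17.4356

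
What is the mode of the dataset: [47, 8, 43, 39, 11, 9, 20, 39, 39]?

39

Step 1: Count the frequency of each value:
  8: appears 1 time(s)
  9: appears 1 time(s)
  11: appears 1 time(s)
  20: appears 1 time(s)
  39: appears 3 time(s)
  43: appears 1 time(s)
  47: appears 1 time(s)
Step 2: The value 39 appears most frequently (3 times).
Step 3: Mode = 39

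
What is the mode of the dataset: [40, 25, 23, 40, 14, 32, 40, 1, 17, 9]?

40

Step 1: Count the frequency of each value:
  1: appears 1 time(s)
  9: appears 1 time(s)
  14: appears 1 time(s)
  17: appears 1 time(s)
  23: appears 1 time(s)
  25: appears 1 time(s)
  32: appears 1 time(s)
  40: appears 3 time(s)
Step 2: The value 40 appears most frequently (3 times).
Step 3: Mode = 40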